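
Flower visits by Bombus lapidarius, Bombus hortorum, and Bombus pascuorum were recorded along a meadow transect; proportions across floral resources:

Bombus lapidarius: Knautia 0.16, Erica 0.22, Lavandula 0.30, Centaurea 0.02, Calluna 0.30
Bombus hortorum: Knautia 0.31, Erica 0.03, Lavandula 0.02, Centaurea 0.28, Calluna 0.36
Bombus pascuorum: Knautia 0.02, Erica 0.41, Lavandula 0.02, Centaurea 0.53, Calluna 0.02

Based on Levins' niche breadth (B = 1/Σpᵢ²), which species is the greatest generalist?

Σp_lapiᵢ² = 0.16² + 0.22² + 0.30² + 0.02² + 0.30² = 0.0256 + 0.0484 + 0.0900 + 0.0004 + 0.0900 = 0.2544
B_lapi = 1 / 0.2544 = 3.9308
Σp_hortᵢ² = 0.31² + 0.03² + 0.02² + 0.28² + 0.36² = 0.0961 + 0.0009 + 0.0004 + 0.0784 + 0.1296 = 0.3054
B_hort = 1 / 0.3054 = 3.2744
Σp_pascᵢ² = 0.02² + 0.41² + 0.02² + 0.53² + 0.02² = 0.0004 + 0.1681 + 0.0004 + 0.2809 + 0.0004 = 0.4502
B_pasc = 1 / 0.4502 = 2.2212
Highest B → broadest niche (most generalist): Bombus lapidarius (B = 3.93).

Bombus lapidarius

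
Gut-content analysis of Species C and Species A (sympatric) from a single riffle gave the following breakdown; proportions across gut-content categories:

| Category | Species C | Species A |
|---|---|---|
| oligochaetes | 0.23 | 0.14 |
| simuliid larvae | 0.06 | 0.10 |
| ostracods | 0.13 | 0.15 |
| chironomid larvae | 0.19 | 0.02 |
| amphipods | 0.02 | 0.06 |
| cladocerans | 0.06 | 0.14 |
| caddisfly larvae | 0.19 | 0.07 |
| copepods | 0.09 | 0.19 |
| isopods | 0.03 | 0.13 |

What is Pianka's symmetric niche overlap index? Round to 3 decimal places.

0.724

Σ p₁ᵢp₂ᵢ = 0.0322 + 0.0060 + 0.0195 + 0.0038 + 0.0012 + 0.0084 + 0.0133 + 0.0171 + 0.0039 = 0.1054
Σp_1ᵢ² = 0.23² + 0.06² + 0.13² + 0.19² + 0.02² + 0.06² + 0.19² + 0.09² + 0.03² = 0.0529 + 0.0036 + 0.0169 + 0.0361 + 0.0004 + 0.0036 + 0.0361 + 0.0081 + 0.0009 = 0.1586
Σp_2ᵢ² = 0.14² + 0.10² + 0.15² + 0.02² + 0.06² + 0.14² + 0.07² + 0.19² + 0.13² = 0.0196 + 0.0100 + 0.0225 + 0.0004 + 0.0036 + 0.0196 + 0.0049 + 0.0361 + 0.0169 = 0.1336
O = 0.1054 / √(0.1586 × 0.1336) = 0.1054 / 0.145564 = 0.72408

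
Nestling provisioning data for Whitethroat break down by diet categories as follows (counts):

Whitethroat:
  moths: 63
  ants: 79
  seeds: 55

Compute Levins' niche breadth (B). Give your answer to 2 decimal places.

Proportions for Whitethroat (n=197): 63/197=0.3198, 79/197=0.4010, 55/197=0.2792
Σpᵢ² = 0.3198² + 0.4010² + 0.2792² = 0.102272 + 0.160801 + 0.077953 = 0.341026
B = 1 / 0.341026 = 2.9323

2.93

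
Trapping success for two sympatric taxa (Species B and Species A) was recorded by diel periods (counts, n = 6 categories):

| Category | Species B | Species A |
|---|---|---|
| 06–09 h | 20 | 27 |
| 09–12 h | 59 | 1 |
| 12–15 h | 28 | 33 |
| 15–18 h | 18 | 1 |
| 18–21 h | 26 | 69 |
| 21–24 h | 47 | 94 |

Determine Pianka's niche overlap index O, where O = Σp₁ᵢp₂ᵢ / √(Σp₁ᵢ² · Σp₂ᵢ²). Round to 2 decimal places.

0.70

Proportions for Species B (n=198): 20/198=0.1010, 59/198=0.2980, 28/198=0.1414, 18/198=0.0909, 26/198=0.1313, 47/198=0.2374
Proportions for Species A (n=225): 27/225=0.1200, 1/225=0.0044, 33/225=0.1467, 1/225=0.0044, 69/225=0.3067, 94/225=0.4178
Σ p₁ᵢp₂ᵢ = 0.012120 + 0.001311 + 0.020743 + 0.000400 + 0.040270 + 0.099186 = 0.174030
Σp_1ᵢ² = 0.1010² + 0.2980² + 0.1414² + 0.0909² + 0.1313² + 0.2374² = 0.010201 + 0.088804 + 0.019994 + 0.008263 + 0.017240 + 0.056359 = 0.200861
Σp_2ᵢ² = 0.1200² + 0.0044² + 0.1467² + 0.0044² + 0.3067² + 0.4178² = 0.014400 + 0.000019 + 0.021521 + 0.000019 + 0.094065 + 0.174557 = 0.304581
O = 0.174030 / √(0.200861 × 0.304581) = 0.174030 / 0.2473428 = 0.7036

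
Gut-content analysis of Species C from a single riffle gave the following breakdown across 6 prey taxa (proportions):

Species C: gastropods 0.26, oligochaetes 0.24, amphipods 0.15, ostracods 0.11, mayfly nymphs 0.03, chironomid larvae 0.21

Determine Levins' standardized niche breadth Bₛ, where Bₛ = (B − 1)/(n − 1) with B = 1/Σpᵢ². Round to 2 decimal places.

Σpᵢ² = 0.26² + 0.24² + 0.15² + 0.11² + 0.03² + 0.21² = 0.0676 + 0.0576 + 0.0225 + 0.0121 + 0.0009 + 0.0441 = 0.2048
B = 1 / 0.2048 = 4.8828
Bₛ = (B − 1)/(n − 1) = (4.8828 − 1)/(6 − 1) = 3.8828/5 = 0.7766

0.78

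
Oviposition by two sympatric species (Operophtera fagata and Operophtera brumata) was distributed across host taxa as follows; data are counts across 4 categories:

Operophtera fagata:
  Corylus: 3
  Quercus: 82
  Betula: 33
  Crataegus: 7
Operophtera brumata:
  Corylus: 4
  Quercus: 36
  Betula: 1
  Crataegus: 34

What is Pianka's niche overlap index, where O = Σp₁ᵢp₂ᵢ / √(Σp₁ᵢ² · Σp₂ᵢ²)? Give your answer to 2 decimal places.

0.73

Proportions for Operophtera fagata (n=125): 3/125=0.0240, 82/125=0.6560, 33/125=0.2640, 7/125=0.0560
Proportions for Operophtera brumata (n=75): 4/75=0.0533, 36/75=0.4800, 1/75=0.0133, 34/75=0.4533
Σ p₁ᵢp₂ᵢ = 0.001279 + 0.314880 + 0.003511 + 0.025385 = 0.345055
Σp_1ᵢ² = 0.0240² + 0.6560² + 0.2640² + 0.0560² = 0.000576 + 0.430336 + 0.069696 + 0.003136 = 0.503744
Σp_2ᵢ² = 0.0533² + 0.4800² + 0.0133² + 0.4533² = 0.002841 + 0.230400 + 0.000177 + 0.205481 = 0.438899
O = 0.345055 / √(0.503744 × 0.438899) = 0.345055 / 0.4702050 = 0.7338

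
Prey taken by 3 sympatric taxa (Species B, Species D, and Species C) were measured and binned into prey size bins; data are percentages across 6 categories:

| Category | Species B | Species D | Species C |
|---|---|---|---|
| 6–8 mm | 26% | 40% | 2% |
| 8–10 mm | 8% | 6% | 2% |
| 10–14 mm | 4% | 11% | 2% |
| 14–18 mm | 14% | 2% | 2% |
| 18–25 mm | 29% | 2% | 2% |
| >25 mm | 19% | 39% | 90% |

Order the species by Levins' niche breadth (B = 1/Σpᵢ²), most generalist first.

Species B > Species D > Species C

Convert percentages to proportions (divide by 100).
Σp_Bᵢ² = 0.26² + 0.08² + 0.04² + 0.14² + 0.29² + 0.19² = 0.0676 + 0.0064 + 0.0016 + 0.0196 + 0.0841 + 0.0361 = 0.2154
B_B = 1 / 0.2154 = 4.6425
Σp_Dᵢ² = 0.40² + 0.06² + 0.11² + 0.02² + 0.02² + 0.39² = 0.1600 + 0.0036 + 0.0121 + 0.0004 + 0.0004 + 0.1521 = 0.3286
B_D = 1 / 0.3286 = 3.0432
Σp_Cᵢ² = 0.02² + 0.02² + 0.02² + 0.02² + 0.02² + 0.90² = 0.0004 + 0.0004 + 0.0004 + 0.0004 + 0.0004 + 0.8100 = 0.8120
B_C = 1 / 0.8120 = 1.2315
Ranking by B (broadest → narrowest): Species B (4.64) > Species D (3.04) > Species C (1.23)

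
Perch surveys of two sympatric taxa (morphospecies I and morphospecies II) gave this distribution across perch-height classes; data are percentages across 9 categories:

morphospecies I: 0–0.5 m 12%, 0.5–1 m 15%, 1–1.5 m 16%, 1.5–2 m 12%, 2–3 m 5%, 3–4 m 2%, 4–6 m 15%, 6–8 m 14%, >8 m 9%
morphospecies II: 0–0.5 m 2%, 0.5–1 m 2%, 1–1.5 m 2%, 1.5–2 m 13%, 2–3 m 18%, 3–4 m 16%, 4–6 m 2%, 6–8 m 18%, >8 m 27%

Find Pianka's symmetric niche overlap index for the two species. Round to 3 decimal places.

Convert percentages to proportions (divide by 100).
Σ p₁ᵢp₂ᵢ = 0.0024 + 0.0030 + 0.0032 + 0.0156 + 0.0090 + 0.0032 + 0.0030 + 0.0252 + 0.0243 = 0.0889
Σp_1ᵢ² = 0.12² + 0.15² + 0.16² + 0.12² + 0.05² + 0.02² + 0.15² + 0.14² + 0.09² = 0.0144 + 0.0225 + 0.0256 + 0.0144 + 0.0025 + 0.0004 + 0.0225 + 0.0196 + 0.0081 = 0.1300
Σp_2ᵢ² = 0.02² + 0.02² + 0.02² + 0.13² + 0.18² + 0.16² + 0.02² + 0.18² + 0.27² = 0.0004 + 0.0004 + 0.0004 + 0.0169 + 0.0324 + 0.0256 + 0.0004 + 0.0324 + 0.0729 = 0.1818
O = 0.0889 / √(0.1300 × 0.1818) = 0.0889 / 0.153734 = 0.57827

0.578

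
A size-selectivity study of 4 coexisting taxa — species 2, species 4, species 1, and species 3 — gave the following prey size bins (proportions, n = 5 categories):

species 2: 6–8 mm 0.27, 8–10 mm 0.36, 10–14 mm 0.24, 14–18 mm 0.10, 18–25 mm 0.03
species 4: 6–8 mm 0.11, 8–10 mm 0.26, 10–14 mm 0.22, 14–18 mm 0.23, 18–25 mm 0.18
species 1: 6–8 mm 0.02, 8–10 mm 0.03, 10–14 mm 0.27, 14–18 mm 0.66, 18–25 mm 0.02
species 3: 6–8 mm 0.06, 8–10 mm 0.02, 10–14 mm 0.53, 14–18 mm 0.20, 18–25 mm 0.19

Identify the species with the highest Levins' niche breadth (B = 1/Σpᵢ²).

species 4

Σp_2ᵢ² = 0.27² + 0.36² + 0.24² + 0.10² + 0.03² = 0.0729 + 0.1296 + 0.0576 + 0.0100 + 0.0009 = 0.2710
B_2 = 1 / 0.2710 = 3.6900
Σp_4ᵢ² = 0.11² + 0.26² + 0.22² + 0.23² + 0.18² = 0.0121 + 0.0676 + 0.0484 + 0.0529 + 0.0324 = 0.2134
B_4 = 1 / 0.2134 = 4.6860
Σp_1ᵢ² = 0.02² + 0.03² + 0.27² + 0.66² + 0.02² = 0.0004 + 0.0009 + 0.0729 + 0.4356 + 0.0004 = 0.5102
B_1 = 1 / 0.5102 = 1.9600
Σp_3ᵢ² = 0.06² + 0.02² + 0.53² + 0.20² + 0.19² = 0.0036 + 0.0004 + 0.2809 + 0.0400 + 0.0361 = 0.3610
B_3 = 1 / 0.3610 = 2.7701
Highest B → broadest niche (most generalist): species 4 (B = 4.69).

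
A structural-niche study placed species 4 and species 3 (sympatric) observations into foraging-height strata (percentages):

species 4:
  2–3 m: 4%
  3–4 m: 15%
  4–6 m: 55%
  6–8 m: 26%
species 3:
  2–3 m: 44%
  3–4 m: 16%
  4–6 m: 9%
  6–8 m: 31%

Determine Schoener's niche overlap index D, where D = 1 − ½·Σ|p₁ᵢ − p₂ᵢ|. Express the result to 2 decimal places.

0.54

Convert percentages to proportions (divide by 100).
Σ|p₁ᵢ − p₂ᵢ| = 0.40 + 0.01 + 0.46 + 0.05 = 0.92
D = 1 − ½ × 0.92 = 1 − 0.460 = 0.5400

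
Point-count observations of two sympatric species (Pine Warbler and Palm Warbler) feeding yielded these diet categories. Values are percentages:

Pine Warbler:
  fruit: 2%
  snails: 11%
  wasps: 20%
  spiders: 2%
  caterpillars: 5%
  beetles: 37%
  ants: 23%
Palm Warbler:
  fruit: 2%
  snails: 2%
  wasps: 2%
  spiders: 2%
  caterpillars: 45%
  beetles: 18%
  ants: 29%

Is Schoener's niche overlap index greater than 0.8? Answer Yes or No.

No

Convert percentages to proportions (divide by 100).
Σ|p₁ᵢ − p₂ᵢ| = 0.00 + 0.09 + 0.18 + 0.00 + 0.40 + 0.19 + 0.06 = 0.92
D = 1 − ½ × 0.92 = 1 − 0.460 = 0.5400
D = 0.5400 < 0.8 → No.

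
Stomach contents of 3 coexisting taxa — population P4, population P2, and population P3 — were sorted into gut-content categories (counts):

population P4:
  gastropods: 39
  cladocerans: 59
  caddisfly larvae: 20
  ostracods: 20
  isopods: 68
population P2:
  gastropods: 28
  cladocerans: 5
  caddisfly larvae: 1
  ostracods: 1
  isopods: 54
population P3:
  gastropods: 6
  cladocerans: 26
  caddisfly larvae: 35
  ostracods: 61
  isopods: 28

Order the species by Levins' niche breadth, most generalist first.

population P4 > population P3 > population P2

Proportions for population P4 (n=206): 39/206=0.1893, 59/206=0.2864, 20/206=0.0971, 20/206=0.0971, 68/206=0.3301
Proportions for population P2 (n=89): 28/89=0.3146, 5/89=0.0562, 1/89=0.0112, 1/89=0.0112, 54/89=0.6067
Proportions for population P3 (n=156): 6/156=0.0385, 26/156=0.1667, 35/156=0.2244, 61/156=0.3910, 28/156=0.1795
Σp_P4ᵢ² = 0.1893² + 0.2864² + 0.0971² + 0.0971² + 0.3301² = 0.035834 + 0.082025 + 0.009428 + 0.009428 + 0.108966 = 0.245681
B_P4 = 1 / 0.245681 = 4.0703
Σp_P2ᵢ² = 0.3146² + 0.0562² + 0.0112² + 0.0112² + 0.6067² = 0.098973 + 0.003158 + 0.000125 + 0.000125 + 0.368085 = 0.470466
B_P2 = 1 / 0.470466 = 2.1256
Σp_P3ᵢ² = 0.0385² + 0.1667² + 0.2244² + 0.3910² + 0.1795² = 0.001482 + 0.027789 + 0.050355 + 0.152881 + 0.032220 = 0.264727
B_P3 = 1 / 0.264727 = 3.7775
Ranking by B (broadest → narrowest): population P4 (4.07) > population P3 (3.78) > population P2 (2.13)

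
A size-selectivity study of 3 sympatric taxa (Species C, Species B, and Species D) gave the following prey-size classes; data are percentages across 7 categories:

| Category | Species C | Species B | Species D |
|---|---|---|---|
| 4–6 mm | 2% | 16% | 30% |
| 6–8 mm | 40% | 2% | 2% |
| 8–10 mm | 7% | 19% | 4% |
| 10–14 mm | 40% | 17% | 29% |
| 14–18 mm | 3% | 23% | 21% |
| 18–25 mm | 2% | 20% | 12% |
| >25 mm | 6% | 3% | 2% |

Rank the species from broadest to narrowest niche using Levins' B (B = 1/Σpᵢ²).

Species B > Species D > Species C

Convert percentages to proportions (divide by 100).
Σp_Cᵢ² = 0.02² + 0.40² + 0.07² + 0.40² + 0.03² + 0.02² + 0.06² = 0.0004 + 0.1600 + 0.0049 + 0.1600 + 0.0009 + 0.0004 + 0.0036 = 0.3302
B_C = 1 / 0.3302 = 3.0285
Σp_Bᵢ² = 0.16² + 0.02² + 0.19² + 0.17² + 0.23² + 0.20² + 0.03² = 0.0256 + 0.0004 + 0.0361 + 0.0289 + 0.0529 + 0.0400 + 0.0009 = 0.1848
B_B = 1 / 0.1848 = 5.4113
Σp_Dᵢ² = 0.30² + 0.02² + 0.04² + 0.29² + 0.21² + 0.12² + 0.02² = 0.0900 + 0.0004 + 0.0016 + 0.0841 + 0.0441 + 0.0144 + 0.0004 = 0.2350
B_D = 1 / 0.2350 = 4.2553
Ranking by B (broadest → narrowest): Species B (5.41) > Species D (4.26) > Species C (3.03)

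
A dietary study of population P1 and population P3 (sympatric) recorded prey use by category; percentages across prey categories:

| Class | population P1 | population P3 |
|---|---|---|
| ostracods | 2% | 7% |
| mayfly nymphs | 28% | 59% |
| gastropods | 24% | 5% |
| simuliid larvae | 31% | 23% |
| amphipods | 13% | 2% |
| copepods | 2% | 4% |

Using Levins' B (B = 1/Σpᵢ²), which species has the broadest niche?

Convert percentages to proportions (divide by 100).
Σp_P1ᵢ² = 0.02² + 0.28² + 0.24² + 0.31² + 0.13² + 0.02² = 0.0004 + 0.0784 + 0.0576 + 0.0961 + 0.0169 + 0.0004 = 0.2498
B_P1 = 1 / 0.2498 = 4.0032
Σp_P3ᵢ² = 0.07² + 0.59² + 0.05² + 0.23² + 0.02² + 0.04² = 0.0049 + 0.3481 + 0.0025 + 0.0529 + 0.0004 + 0.0016 = 0.4104
B_P3 = 1 / 0.4104 = 2.4366
Highest B → broadest niche (most generalist): population P1 (B = 4.00).

population P1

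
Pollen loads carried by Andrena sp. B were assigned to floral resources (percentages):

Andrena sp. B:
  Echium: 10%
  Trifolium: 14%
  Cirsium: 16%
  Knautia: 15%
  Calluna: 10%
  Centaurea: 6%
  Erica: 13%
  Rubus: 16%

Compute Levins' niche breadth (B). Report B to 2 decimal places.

7.47

Convert percentages to proportions (divide by 100).
Σpᵢ² = 0.10² + 0.14² + 0.16² + 0.15² + 0.10² + 0.06² + 0.13² + 0.16² = 0.0100 + 0.0196 + 0.0256 + 0.0225 + 0.0100 + 0.0036 + 0.0169 + 0.0256 = 0.1338
B = 1 / 0.1338 = 7.4738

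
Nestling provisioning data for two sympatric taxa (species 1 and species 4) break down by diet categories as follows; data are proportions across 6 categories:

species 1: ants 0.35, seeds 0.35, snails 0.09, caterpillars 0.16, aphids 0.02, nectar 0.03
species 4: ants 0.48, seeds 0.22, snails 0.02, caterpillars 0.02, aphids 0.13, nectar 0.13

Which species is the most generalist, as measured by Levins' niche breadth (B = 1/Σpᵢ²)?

Σp_1ᵢ² = 0.35² + 0.35² + 0.09² + 0.16² + 0.02² + 0.03² = 0.1225 + 0.1225 + 0.0081 + 0.0256 + 0.0004 + 0.0009 = 0.2800
B_1 = 1 / 0.2800 = 3.5714
Σp_4ᵢ² = 0.48² + 0.22² + 0.02² + 0.02² + 0.13² + 0.13² = 0.2304 + 0.0484 + 0.0004 + 0.0004 + 0.0169 + 0.0169 = 0.3134
B_4 = 1 / 0.3134 = 3.1908
Highest B → broadest niche (most generalist): species 1 (B = 3.57).

species 1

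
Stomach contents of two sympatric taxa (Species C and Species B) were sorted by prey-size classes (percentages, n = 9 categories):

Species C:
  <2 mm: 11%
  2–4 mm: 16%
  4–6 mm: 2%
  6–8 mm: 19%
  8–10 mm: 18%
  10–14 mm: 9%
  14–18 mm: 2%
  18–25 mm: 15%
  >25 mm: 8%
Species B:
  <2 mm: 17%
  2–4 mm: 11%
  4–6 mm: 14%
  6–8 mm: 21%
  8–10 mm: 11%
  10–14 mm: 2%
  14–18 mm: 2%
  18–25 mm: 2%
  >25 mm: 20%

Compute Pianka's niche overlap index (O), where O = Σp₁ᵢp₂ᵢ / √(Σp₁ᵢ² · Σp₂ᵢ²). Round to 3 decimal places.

Convert percentages to proportions (divide by 100).
Σ p₁ᵢp₂ᵢ = 0.0187 + 0.0176 + 0.0028 + 0.0399 + 0.0198 + 0.0018 + 0.0004 + 0.0030 + 0.0160 = 0.1200
Σp_1ᵢ² = 0.11² + 0.16² + 0.02² + 0.19² + 0.18² + 0.09² + 0.02² + 0.15² + 0.08² = 0.0121 + 0.0256 + 0.0004 + 0.0361 + 0.0324 + 0.0081 + 0.0004 + 0.0225 + 0.0064 = 0.1440
Σp_2ᵢ² = 0.17² + 0.11² + 0.14² + 0.21² + 0.11² + 0.02² + 0.02² + 0.02² + 0.20² = 0.0289 + 0.0121 + 0.0196 + 0.0441 + 0.0121 + 0.0004 + 0.0004 + 0.0004 + 0.0400 = 0.1580
O = 0.1200 / √(0.1440 × 0.1580) = 0.1200 / 0.150838 = 0.79556

0.796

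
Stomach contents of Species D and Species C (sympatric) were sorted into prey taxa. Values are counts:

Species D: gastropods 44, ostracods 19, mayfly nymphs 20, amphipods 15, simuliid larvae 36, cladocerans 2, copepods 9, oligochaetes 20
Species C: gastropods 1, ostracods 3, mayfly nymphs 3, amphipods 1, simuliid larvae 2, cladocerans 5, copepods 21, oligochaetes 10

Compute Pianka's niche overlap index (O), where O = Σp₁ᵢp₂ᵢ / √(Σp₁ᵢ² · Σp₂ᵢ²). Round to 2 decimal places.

Proportions for Species D (n=165): 44/165=0.2667, 19/165=0.1152, 20/165=0.1212, 15/165=0.0909, 36/165=0.2182, 2/165=0.0121, 9/165=0.0545, 20/165=0.1212
Proportions for Species C (n=46): 1/46=0.0217, 3/46=0.0652, 3/46=0.0652, 1/46=0.0217, 2/46=0.0435, 5/46=0.1087, 21/46=0.4565, 10/46=0.2174
Σ p₁ᵢp₂ᵢ = 0.005787 + 0.007511 + 0.007902 + 0.001973 + 0.009492 + 0.001315 + 0.024879 + 0.026349 = 0.085208
Σp_1ᵢ² = 0.2667² + 0.1152² + 0.1212² + 0.0909² + 0.2182² + 0.0121² + 0.0545² + 0.1212² = 0.071129 + 0.013271 + 0.014689 + 0.008263 + 0.047611 + 0.000146 + 0.002970 + 0.014689 = 0.172768
Σp_2ᵢ² = 0.0217² + 0.0652² + 0.0652² + 0.0217² + 0.0435² + 0.1087² + 0.4565² + 0.2174² = 0.000471 + 0.004251 + 0.004251 + 0.000471 + 0.001892 + 0.011816 + 0.208392 + 0.047263 = 0.278807
O = 0.085208 / √(0.172768 × 0.278807) = 0.085208 / 0.2194742 = 0.3882

0.39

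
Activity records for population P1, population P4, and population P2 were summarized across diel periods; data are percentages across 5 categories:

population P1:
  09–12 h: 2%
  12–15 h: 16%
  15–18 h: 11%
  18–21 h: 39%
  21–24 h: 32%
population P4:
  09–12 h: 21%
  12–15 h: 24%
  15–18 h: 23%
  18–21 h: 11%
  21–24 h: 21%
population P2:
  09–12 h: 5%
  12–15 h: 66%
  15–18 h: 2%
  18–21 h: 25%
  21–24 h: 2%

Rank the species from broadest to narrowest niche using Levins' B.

Convert percentages to proportions (divide by 100).
Σp_P1ᵢ² = 0.02² + 0.16² + 0.11² + 0.39² + 0.32² = 0.0004 + 0.0256 + 0.0121 + 0.1521 + 0.1024 = 0.2926
B_P1 = 1 / 0.2926 = 3.4176
Σp_P4ᵢ² = 0.21² + 0.24² + 0.23² + 0.11² + 0.21² = 0.0441 + 0.0576 + 0.0529 + 0.0121 + 0.0441 = 0.2108
B_P4 = 1 / 0.2108 = 4.7438
Σp_P2ᵢ² = 0.05² + 0.66² + 0.02² + 0.25² + 0.02² = 0.0025 + 0.4356 + 0.0004 + 0.0625 + 0.0004 = 0.5014
B_P2 = 1 / 0.5014 = 1.9944
Ranking by B (broadest → narrowest): population P4 (4.74) > population P1 (3.42) > population P2 (1.99)

population P4 > population P1 > population P2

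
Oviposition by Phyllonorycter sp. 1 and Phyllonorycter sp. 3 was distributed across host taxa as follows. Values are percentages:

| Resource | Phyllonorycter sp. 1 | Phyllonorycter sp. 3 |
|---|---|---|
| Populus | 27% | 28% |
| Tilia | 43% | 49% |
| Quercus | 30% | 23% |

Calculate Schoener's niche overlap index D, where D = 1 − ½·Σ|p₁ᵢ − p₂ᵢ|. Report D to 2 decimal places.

Convert percentages to proportions (divide by 100).
Σ|p₁ᵢ − p₂ᵢ| = 0.01 + 0.06 + 0.07 = 0.14
D = 1 − ½ × 0.14 = 1 − 0.070 = 0.9300

0.93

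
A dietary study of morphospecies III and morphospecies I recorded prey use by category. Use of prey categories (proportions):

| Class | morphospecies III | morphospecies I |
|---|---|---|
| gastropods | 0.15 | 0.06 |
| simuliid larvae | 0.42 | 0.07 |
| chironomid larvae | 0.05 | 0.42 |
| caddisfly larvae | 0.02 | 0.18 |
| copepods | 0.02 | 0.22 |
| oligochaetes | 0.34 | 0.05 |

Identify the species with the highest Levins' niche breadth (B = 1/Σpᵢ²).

morphospecies I

Σp_IIIᵢ² = 0.15² + 0.42² + 0.05² + 0.02² + 0.02² + 0.34² = 0.0225 + 0.1764 + 0.0025 + 0.0004 + 0.0004 + 0.1156 = 0.3178
B_III = 1 / 0.3178 = 3.1466
Σp_Iᵢ² = 0.06² + 0.07² + 0.42² + 0.18² + 0.22² + 0.05² = 0.0036 + 0.0049 + 0.1764 + 0.0324 + 0.0484 + 0.0025 = 0.2682
B_I = 1 / 0.2682 = 3.7286
Highest B → broadest niche (most generalist): morphospecies I (B = 3.73).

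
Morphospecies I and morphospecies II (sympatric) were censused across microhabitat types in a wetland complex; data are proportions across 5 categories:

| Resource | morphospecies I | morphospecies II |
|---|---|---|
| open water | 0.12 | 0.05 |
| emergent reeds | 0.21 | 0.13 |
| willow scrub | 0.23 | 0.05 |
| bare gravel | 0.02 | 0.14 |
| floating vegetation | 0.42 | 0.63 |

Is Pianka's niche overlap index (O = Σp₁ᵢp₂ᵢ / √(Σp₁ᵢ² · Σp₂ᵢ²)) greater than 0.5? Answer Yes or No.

Yes

Σ p₁ᵢp₂ᵢ = 0.0060 + 0.0273 + 0.0115 + 0.0028 + 0.2646 = 0.3122
Σp_1ᵢ² = 0.12² + 0.21² + 0.23² + 0.02² + 0.42² = 0.0144 + 0.0441 + 0.0529 + 0.0004 + 0.1764 = 0.2882
Σp_2ᵢ² = 0.05² + 0.13² + 0.05² + 0.14² + 0.63² = 0.0025 + 0.0169 + 0.0025 + 0.0196 + 0.3969 = 0.4384
O = 0.3122 / √(0.2882 × 0.4384) = 0.3122 / 0.35545 = 0.8783
O = 0.8783 > 0.5 → Yes.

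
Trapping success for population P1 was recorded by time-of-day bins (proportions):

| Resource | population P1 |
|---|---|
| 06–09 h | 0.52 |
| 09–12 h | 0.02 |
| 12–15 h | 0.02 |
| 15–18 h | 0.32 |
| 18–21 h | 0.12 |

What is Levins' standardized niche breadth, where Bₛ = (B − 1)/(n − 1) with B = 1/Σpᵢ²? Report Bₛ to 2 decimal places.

Σpᵢ² = 0.52² + 0.02² + 0.02² + 0.32² + 0.12² = 0.2704 + 0.0004 + 0.0004 + 0.1024 + 0.0144 = 0.3880
B = 1 / 0.3880 = 2.5773
Bₛ = (B − 1)/(n − 1) = (2.5773 − 1)/(5 − 1) = 1.5773/4 = 0.3943

0.39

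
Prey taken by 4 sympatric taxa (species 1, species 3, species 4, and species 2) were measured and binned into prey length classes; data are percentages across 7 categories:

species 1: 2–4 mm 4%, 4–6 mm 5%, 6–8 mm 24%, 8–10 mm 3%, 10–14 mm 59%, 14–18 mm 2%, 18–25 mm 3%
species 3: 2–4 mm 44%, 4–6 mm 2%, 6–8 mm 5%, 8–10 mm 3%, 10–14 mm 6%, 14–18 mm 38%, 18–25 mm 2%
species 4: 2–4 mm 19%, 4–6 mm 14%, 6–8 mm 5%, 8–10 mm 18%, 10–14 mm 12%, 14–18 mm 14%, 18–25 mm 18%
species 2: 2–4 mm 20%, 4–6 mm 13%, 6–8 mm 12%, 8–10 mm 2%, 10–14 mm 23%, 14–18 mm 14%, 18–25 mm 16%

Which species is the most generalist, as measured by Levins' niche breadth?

Convert percentages to proportions (divide by 100).
Σp_1ᵢ² = 0.04² + 0.05² + 0.24² + 0.03² + 0.59² + 0.02² + 0.03² = 0.0016 + 0.0025 + 0.0576 + 0.0009 + 0.3481 + 0.0004 + 0.0009 = 0.4120
B_1 = 1 / 0.4120 = 2.4272
Σp_3ᵢ² = 0.44² + 0.02² + 0.05² + 0.03² + 0.06² + 0.38² + 0.02² = 0.1936 + 0.0004 + 0.0025 + 0.0009 + 0.0036 + 0.1444 + 0.0004 = 0.3458
B_3 = 1 / 0.3458 = 2.8918
Σp_4ᵢ² = 0.19² + 0.14² + 0.05² + 0.18² + 0.12² + 0.14² + 0.18² = 0.0361 + 0.0196 + 0.0025 + 0.0324 + 0.0144 + 0.0196 + 0.0324 = 0.1570
B_4 = 1 / 0.1570 = 6.3694
Σp_2ᵢ² = 0.20² + 0.13² + 0.12² + 0.02² + 0.23² + 0.14² + 0.16² = 0.0400 + 0.0169 + 0.0144 + 0.0004 + 0.0529 + 0.0196 + 0.0256 = 0.1698
B_2 = 1 / 0.1698 = 5.8893
Highest B → broadest niche (most generalist): species 4 (B = 6.37).

species 4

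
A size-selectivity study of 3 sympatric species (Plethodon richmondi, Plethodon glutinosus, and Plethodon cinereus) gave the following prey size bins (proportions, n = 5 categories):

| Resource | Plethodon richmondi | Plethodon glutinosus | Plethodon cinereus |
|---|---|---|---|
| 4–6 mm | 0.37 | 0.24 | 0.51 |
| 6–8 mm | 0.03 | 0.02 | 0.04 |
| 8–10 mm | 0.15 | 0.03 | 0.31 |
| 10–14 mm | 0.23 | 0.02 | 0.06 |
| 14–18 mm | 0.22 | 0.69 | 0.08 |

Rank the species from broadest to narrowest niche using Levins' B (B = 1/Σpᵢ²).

Σp_richᵢ² = 0.37² + 0.03² + 0.15² + 0.23² + 0.22² = 0.1369 + 0.0009 + 0.0225 + 0.0529 + 0.0484 = 0.2616
B_rich = 1 / 0.2616 = 3.8226
Σp_glutᵢ² = 0.24² + 0.02² + 0.03² + 0.02² + 0.69² = 0.0576 + 0.0004 + 0.0009 + 0.0004 + 0.4761 = 0.5354
B_glut = 1 / 0.5354 = 1.8678
Σp_cineᵢ² = 0.51² + 0.04² + 0.31² + 0.06² + 0.08² = 0.2601 + 0.0016 + 0.0961 + 0.0036 + 0.0064 = 0.3678
B_cine = 1 / 0.3678 = 2.7189
Ranking by B (broadest → narrowest): Plethodon richmondi (3.82) > Plethodon cinereus (2.72) > Plethodon glutinosus (1.87)

Plethodon richmondi > Plethodon cinereus > Plethodon glutinosus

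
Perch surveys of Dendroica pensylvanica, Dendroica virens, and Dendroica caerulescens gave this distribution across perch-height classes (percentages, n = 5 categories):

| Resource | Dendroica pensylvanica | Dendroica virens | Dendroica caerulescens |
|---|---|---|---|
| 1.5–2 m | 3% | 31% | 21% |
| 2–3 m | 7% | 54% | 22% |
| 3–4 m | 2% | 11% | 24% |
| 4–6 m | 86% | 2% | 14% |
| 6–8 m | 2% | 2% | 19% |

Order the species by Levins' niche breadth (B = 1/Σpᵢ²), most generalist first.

Dendroica caerulescens > Dendroica virens > Dendroica pensylvanica

Convert percentages to proportions (divide by 100).
Σp_pensᵢ² = 0.03² + 0.07² + 0.02² + 0.86² + 0.02² = 0.0009 + 0.0049 + 0.0004 + 0.7396 + 0.0004 = 0.7462
B_pens = 1 / 0.7462 = 1.3401
Σp_vireᵢ² = 0.31² + 0.54² + 0.11² + 0.02² + 0.02² = 0.0961 + 0.2916 + 0.0121 + 0.0004 + 0.0004 = 0.4006
B_vire = 1 / 0.4006 = 2.4963
Σp_caerᵢ² = 0.21² + 0.22² + 0.24² + 0.14² + 0.19² = 0.0441 + 0.0484 + 0.0576 + 0.0196 + 0.0361 = 0.2058
B_caer = 1 / 0.2058 = 4.8591
Ranking by B (broadest → narrowest): Dendroica caerulescens (4.86) > Dendroica virens (2.50) > Dendroica pensylvanica (1.34)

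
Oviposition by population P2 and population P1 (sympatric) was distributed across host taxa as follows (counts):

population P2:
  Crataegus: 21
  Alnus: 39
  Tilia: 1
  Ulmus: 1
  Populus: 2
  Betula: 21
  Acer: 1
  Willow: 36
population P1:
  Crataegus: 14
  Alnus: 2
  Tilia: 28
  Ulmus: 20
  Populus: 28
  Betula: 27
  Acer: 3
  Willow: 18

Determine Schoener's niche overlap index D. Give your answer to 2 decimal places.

Proportions for population P2 (n=122): 21/122=0.1721, 39/122=0.3197, 1/122=0.0082, 1/122=0.0082, 2/122=0.0164, 21/122=0.1721, 1/122=0.0082, 36/122=0.2951
Proportions for population P1 (n=140): 14/140=0.1000, 2/140=0.0143, 28/140=0.2000, 20/140=0.1429, 28/140=0.2000, 27/140=0.1929, 3/140=0.0214, 18/140=0.1286
Σ|p₁ᵢ − p₂ᵢ| = 0.0721 + 0.3054 + 0.1918 + 0.1347 + 0.1836 + 0.0208 + 0.0132 + 0.1665 = 1.0881
D = 1 − ½ × 1.0881 = 1 − 0.54405 = 0.45595

0.46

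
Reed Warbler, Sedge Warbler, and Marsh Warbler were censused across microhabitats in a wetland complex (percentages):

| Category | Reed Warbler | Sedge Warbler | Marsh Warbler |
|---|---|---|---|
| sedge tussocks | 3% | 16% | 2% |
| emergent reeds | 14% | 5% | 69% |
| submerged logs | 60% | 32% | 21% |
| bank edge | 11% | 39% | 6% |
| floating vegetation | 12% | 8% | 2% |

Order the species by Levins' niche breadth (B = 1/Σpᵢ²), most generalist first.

Convert percentages to proportions (divide by 100).
Σp_Reedᵢ² = 0.03² + 0.14² + 0.60² + 0.11² + 0.12² = 0.0009 + 0.0196 + 0.3600 + 0.0121 + 0.0144 = 0.4070
B_Reed = 1 / 0.4070 = 2.4570
Σp_Sedgᵢ² = 0.16² + 0.05² + 0.32² + 0.39² + 0.08² = 0.0256 + 0.0025 + 0.1024 + 0.1521 + 0.0064 = 0.2890
B_Sedg = 1 / 0.2890 = 3.4602
Σp_Marsᵢ² = 0.02² + 0.69² + 0.21² + 0.06² + 0.02² = 0.0004 + 0.4761 + 0.0441 + 0.0036 + 0.0004 = 0.5246
B_Mars = 1 / 0.5246 = 1.9062
Ranking by B (broadest → narrowest): Sedge Warbler (3.46) > Reed Warbler (2.46) > Marsh Warbler (1.91)

Sedge Warbler > Reed Warbler > Marsh Warbler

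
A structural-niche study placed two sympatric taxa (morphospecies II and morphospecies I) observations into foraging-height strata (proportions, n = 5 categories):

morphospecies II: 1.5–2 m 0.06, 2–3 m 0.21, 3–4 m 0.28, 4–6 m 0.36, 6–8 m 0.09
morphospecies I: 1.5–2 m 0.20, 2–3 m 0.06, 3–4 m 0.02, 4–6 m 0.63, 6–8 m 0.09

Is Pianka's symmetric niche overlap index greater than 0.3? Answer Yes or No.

Yes

Σ p₁ᵢp₂ᵢ = 0.0120 + 0.0126 + 0.0056 + 0.2268 + 0.0081 = 0.2651
Σp_1ᵢ² = 0.06² + 0.21² + 0.28² + 0.36² + 0.09² = 0.0036 + 0.0441 + 0.0784 + 0.1296 + 0.0081 = 0.2638
Σp_2ᵢ² = 0.20² + 0.06² + 0.02² + 0.63² + 0.09² = 0.0400 + 0.0036 + 0.0004 + 0.3969 + 0.0081 = 0.4490
O = 0.2651 / √(0.2638 × 0.4490) = 0.2651 / 0.34416 = 0.7703
O = 0.7703 > 0.3 → Yes.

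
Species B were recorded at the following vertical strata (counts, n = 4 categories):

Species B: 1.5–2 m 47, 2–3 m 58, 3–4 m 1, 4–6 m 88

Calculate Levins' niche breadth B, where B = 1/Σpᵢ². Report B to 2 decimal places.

2.83

Proportions for Species B (n=194): 47/194=0.2423, 58/194=0.2990, 1/194=0.0052, 88/194=0.4536
Σpᵢ² = 0.2423² + 0.2990² + 0.0052² + 0.4536² = 0.058709 + 0.089401 + 0.000027 + 0.205753 = 0.353890
B = 1 / 0.353890 = 2.8257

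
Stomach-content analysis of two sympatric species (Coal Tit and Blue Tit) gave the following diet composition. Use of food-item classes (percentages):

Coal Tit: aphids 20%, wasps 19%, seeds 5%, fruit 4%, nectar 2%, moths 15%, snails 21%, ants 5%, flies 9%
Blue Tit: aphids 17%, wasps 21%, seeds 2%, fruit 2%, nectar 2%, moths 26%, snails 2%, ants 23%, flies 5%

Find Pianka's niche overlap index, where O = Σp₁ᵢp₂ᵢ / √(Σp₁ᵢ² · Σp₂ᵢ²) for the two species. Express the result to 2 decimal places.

Convert percentages to proportions (divide by 100).
Σ p₁ᵢp₂ᵢ = 0.0340 + 0.0399 + 0.0010 + 0.0008 + 0.0004 + 0.0390 + 0.0042 + 0.0115 + 0.0045 = 0.1353
Σp_1ᵢ² = 0.20² + 0.19² + 0.05² + 0.04² + 0.02² + 0.15² + 0.21² + 0.05² + 0.09² = 0.0400 + 0.0361 + 0.0025 + 0.0016 + 0.0004 + 0.0225 + 0.0441 + 0.0025 + 0.0081 = 0.1578
Σp_2ᵢ² = 0.17² + 0.21² + 0.02² + 0.02² + 0.02² + 0.26² + 0.02² + 0.23² + 0.05² = 0.0289 + 0.0441 + 0.0004 + 0.0004 + 0.0004 + 0.0676 + 0.0004 + 0.0529 + 0.0025 = 0.1976
O = 0.1353 / √(0.1578 × 0.1976) = 0.1353 / 0.17658 = 0.7662

0.77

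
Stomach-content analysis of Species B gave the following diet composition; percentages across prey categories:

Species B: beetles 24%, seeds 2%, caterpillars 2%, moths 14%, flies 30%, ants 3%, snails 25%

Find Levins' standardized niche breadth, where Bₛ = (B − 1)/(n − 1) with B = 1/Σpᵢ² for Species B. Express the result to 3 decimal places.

Convert percentages to proportions (divide by 100).
Σpᵢ² = 0.24² + 0.02² + 0.02² + 0.14² + 0.30² + 0.03² + 0.25² = 0.0576 + 0.0004 + 0.0004 + 0.0196 + 0.0900 + 0.0009 + 0.0625 = 0.2314
B = 1 / 0.2314 = 4.32152
Bₛ = (B − 1)/(n − 1) = (4.32152 − 1)/(7 − 1) = 3.32152/6 = 0.55359

0.554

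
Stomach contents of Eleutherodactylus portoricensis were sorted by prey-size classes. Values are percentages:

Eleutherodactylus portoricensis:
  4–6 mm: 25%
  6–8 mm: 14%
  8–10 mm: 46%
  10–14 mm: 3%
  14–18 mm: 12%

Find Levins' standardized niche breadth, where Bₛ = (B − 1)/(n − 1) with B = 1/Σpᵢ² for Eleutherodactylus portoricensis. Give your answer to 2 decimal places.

0.56

Convert percentages to proportions (divide by 100).
Σpᵢ² = 0.25² + 0.14² + 0.46² + 0.03² + 0.12² = 0.0625 + 0.0196 + 0.2116 + 0.0009 + 0.0144 = 0.3090
B = 1 / 0.3090 = 3.2362
Bₛ = (B − 1)/(n − 1) = (3.2362 − 1)/(5 − 1) = 2.2362/4 = 0.5591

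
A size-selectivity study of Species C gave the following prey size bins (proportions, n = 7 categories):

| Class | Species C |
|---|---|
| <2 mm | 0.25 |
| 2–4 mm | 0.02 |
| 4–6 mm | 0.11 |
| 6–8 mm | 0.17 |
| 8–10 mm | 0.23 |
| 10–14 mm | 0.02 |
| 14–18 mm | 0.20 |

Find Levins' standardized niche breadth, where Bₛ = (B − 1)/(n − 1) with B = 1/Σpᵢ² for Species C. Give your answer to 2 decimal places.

0.68

Σpᵢ² = 0.25² + 0.02² + 0.11² + 0.17² + 0.23² + 0.02² + 0.20² = 0.0625 + 0.0004 + 0.0121 + 0.0289 + 0.0529 + 0.0004 + 0.0400 = 0.1972
B = 1 / 0.1972 = 5.0710
Bₛ = (B − 1)/(n − 1) = (5.0710 − 1)/(7 − 1) = 4.0710/6 = 0.6785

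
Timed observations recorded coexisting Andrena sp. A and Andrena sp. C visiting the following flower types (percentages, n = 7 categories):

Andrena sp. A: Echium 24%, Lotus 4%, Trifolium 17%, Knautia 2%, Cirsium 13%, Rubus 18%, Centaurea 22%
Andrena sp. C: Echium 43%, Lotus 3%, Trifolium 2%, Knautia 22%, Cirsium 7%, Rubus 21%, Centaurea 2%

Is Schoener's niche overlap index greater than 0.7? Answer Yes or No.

No

Convert percentages to proportions (divide by 100).
Σ|p₁ᵢ − p₂ᵢ| = 0.19 + 0.01 + 0.15 + 0.20 + 0.06 + 0.03 + 0.20 = 0.84
D = 1 − ½ × 0.84 = 1 − 0.420 = 0.5800
D = 0.5800 < 0.7 → No.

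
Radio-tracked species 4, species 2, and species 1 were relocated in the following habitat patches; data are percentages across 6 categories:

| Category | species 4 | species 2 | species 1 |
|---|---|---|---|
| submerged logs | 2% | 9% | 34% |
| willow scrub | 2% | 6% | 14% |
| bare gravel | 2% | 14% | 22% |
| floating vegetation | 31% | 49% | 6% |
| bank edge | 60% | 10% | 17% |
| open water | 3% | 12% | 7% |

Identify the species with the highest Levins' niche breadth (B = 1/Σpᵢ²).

species 1

Convert percentages to proportions (divide by 100).
Σp_4ᵢ² = 0.02² + 0.02² + 0.02² + 0.31² + 0.60² + 0.03² = 0.0004 + 0.0004 + 0.0004 + 0.0961 + 0.3600 + 0.0009 = 0.4582
B_4 = 1 / 0.4582 = 2.1825
Σp_2ᵢ² = 0.09² + 0.06² + 0.14² + 0.49² + 0.10² + 0.12² = 0.0081 + 0.0036 + 0.0196 + 0.2401 + 0.0100 + 0.0144 = 0.2958
B_2 = 1 / 0.2958 = 3.3807
Σp_1ᵢ² = 0.34² + 0.14² + 0.22² + 0.06² + 0.17² + 0.07² = 0.1156 + 0.0196 + 0.0484 + 0.0036 + 0.0289 + 0.0049 = 0.2210
B_1 = 1 / 0.2210 = 4.5249
Highest B → broadest niche (most generalist): species 1 (B = 4.52).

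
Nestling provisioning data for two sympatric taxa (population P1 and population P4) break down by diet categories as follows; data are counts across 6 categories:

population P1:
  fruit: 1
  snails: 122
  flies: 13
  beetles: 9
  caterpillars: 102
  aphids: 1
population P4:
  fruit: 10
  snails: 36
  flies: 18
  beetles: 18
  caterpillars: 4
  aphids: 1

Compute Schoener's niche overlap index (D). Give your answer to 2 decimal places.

0.56

Proportions for population P1 (n=248): 1/248=0.0040, 122/248=0.4919, 13/248=0.0524, 9/248=0.0363, 102/248=0.4113, 1/248=0.0040
Proportions for population P4 (n=87): 10/87=0.1149, 36/87=0.4138, 18/87=0.2069, 18/87=0.2069, 4/87=0.0460, 1/87=0.0115
Σ|p₁ᵢ − p₂ᵢ| = 0.1109 + 0.0781 + 0.1545 + 0.1706 + 0.3653 + 0.0075 = 0.8869
D = 1 − ½ × 0.8869 = 1 − 0.44345 = 0.55655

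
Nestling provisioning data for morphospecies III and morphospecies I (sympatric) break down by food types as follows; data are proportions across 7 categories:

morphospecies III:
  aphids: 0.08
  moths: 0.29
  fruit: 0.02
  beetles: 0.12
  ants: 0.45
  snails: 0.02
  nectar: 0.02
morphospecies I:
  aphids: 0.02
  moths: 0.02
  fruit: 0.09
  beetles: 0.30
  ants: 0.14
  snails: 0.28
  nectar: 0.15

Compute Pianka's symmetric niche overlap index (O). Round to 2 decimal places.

Σ p₁ᵢp₂ᵢ = 0.0016 + 0.0058 + 0.0018 + 0.0360 + 0.0630 + 0.0056 + 0.0030 = 0.1168
Σp_1ᵢ² = 0.08² + 0.29² + 0.02² + 0.12² + 0.45² + 0.02² + 0.02² = 0.0064 + 0.0841 + 0.0004 + 0.0144 + 0.2025 + 0.0004 + 0.0004 = 0.3086
Σp_2ᵢ² = 0.02² + 0.02² + 0.09² + 0.30² + 0.14² + 0.28² + 0.15² = 0.0004 + 0.0004 + 0.0081 + 0.0900 + 0.0196 + 0.0784 + 0.0225 = 0.2194
O = 0.1168 / √(0.3086 × 0.2194) = 0.1168 / 0.26021 = 0.4489

0.45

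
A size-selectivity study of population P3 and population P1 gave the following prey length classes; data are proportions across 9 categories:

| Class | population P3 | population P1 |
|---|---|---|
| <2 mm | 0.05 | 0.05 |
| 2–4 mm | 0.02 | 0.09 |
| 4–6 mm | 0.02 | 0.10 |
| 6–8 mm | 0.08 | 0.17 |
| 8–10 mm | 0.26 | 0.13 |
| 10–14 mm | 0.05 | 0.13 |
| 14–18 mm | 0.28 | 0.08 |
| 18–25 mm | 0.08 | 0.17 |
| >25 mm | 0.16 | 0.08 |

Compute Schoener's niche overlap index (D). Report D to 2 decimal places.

0.59

Σ|p₁ᵢ − p₂ᵢ| = 0.00 + 0.07 + 0.08 + 0.09 + 0.13 + 0.08 + 0.20 + 0.09 + 0.08 = 0.82
D = 1 − ½ × 0.82 = 1 − 0.410 = 0.5900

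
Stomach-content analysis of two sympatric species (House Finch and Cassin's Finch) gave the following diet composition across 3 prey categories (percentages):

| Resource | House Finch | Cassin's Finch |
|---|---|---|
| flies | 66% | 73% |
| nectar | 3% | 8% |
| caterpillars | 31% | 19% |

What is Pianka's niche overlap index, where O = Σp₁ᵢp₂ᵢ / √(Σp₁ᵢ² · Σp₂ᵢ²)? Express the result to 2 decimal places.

0.98

Convert percentages to proportions (divide by 100).
Σ p₁ᵢp₂ᵢ = 0.4818 + 0.0024 + 0.0589 = 0.5431
Σp_1ᵢ² = 0.66² + 0.03² + 0.31² = 0.4356 + 0.0009 + 0.0961 = 0.5326
Σp_2ᵢ² = 0.73² + 0.08² + 0.19² = 0.5329 + 0.0064 + 0.0361 = 0.5754
O = 0.5431 / √(0.5326 × 0.5754) = 0.5431 / 0.55359 = 0.9811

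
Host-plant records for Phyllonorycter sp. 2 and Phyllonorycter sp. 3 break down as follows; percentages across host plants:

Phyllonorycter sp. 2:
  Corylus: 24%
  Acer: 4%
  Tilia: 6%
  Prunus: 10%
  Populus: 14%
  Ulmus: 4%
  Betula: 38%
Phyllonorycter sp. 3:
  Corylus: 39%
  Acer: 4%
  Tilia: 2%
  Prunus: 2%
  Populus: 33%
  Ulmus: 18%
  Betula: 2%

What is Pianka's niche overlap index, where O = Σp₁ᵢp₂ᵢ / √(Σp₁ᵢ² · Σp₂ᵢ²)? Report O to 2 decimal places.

0.60

Convert percentages to proportions (divide by 100).
Σ p₁ᵢp₂ᵢ = 0.0936 + 0.0016 + 0.0012 + 0.0020 + 0.0462 + 0.0072 + 0.0076 = 0.1594
Σp_1ᵢ² = 0.24² + 0.04² + 0.06² + 0.10² + 0.14² + 0.04² + 0.38² = 0.0576 + 0.0016 + 0.0036 + 0.0100 + 0.0196 + 0.0016 + 0.1444 = 0.2384
Σp_2ᵢ² = 0.39² + 0.04² + 0.02² + 0.02² + 0.33² + 0.18² + 0.02² = 0.1521 + 0.0016 + 0.0004 + 0.0004 + 0.1089 + 0.0324 + 0.0004 = 0.2962
O = 0.1594 / √(0.2384 × 0.2962) = 0.1594 / 0.26573 = 0.5999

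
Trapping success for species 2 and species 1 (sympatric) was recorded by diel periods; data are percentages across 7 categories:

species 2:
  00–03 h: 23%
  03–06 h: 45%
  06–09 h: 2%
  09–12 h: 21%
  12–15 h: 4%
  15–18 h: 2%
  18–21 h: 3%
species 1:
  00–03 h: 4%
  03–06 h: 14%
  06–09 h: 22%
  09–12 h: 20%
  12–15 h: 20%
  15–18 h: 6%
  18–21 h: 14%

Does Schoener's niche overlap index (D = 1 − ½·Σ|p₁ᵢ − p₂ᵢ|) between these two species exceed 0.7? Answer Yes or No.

Convert percentages to proportions (divide by 100).
Σ|p₁ᵢ − p₂ᵢ| = 0.19 + 0.31 + 0.20 + 0.01 + 0.16 + 0.04 + 0.11 = 1.02
D = 1 − ½ × 1.02 = 1 − 0.510 = 0.4900
D = 0.4900 < 0.7 → No.

No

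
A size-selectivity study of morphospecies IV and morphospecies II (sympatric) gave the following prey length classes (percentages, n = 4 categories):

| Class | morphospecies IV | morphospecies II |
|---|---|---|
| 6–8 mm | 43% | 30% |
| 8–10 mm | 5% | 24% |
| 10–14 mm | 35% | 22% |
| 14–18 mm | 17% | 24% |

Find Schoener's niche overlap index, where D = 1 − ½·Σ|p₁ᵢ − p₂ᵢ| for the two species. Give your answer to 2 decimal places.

Convert percentages to proportions (divide by 100).
Σ|p₁ᵢ − p₂ᵢ| = 0.13 + 0.19 + 0.13 + 0.07 = 0.52
D = 1 − ½ × 0.52 = 1 − 0.260 = 0.7400

0.74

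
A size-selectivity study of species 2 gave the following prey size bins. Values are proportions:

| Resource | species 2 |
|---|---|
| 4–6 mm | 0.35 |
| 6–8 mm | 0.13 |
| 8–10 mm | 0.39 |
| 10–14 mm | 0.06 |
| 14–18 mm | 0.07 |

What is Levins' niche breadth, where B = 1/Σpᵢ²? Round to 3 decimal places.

Σpᵢ² = 0.35² + 0.13² + 0.39² + 0.06² + 0.07² = 0.1225 + 0.0169 + 0.1521 + 0.0036 + 0.0049 = 0.3000
B = 1 / 0.3000 = 3.33333

3.333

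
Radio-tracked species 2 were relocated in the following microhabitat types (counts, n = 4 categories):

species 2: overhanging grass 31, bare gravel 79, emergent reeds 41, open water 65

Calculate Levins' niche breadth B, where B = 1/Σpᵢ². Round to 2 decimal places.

Proportions for species 2 (n=216): 31/216=0.1435, 79/216=0.3657, 41/216=0.1898, 65/216=0.3009
Σpᵢ² = 0.1435² + 0.3657² + 0.1898² + 0.3009² = 0.020592 + 0.133736 + 0.036024 + 0.090541 = 0.280893
B = 1 / 0.280893 = 3.5601

3.56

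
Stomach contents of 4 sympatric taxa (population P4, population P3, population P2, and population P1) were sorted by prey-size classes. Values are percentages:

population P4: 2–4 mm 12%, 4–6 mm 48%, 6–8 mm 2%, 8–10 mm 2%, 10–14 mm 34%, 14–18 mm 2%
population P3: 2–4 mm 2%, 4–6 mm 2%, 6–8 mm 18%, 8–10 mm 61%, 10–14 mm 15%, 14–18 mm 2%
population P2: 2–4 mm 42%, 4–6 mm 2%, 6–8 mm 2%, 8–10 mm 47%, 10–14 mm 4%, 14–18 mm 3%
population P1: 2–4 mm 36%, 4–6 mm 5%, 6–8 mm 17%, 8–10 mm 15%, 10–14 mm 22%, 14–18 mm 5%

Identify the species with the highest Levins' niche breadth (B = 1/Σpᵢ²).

Convert percentages to proportions (divide by 100).
Σp_P4ᵢ² = 0.12² + 0.48² + 0.02² + 0.02² + 0.34² + 0.02² = 0.0144 + 0.2304 + 0.0004 + 0.0004 + 0.1156 + 0.0004 = 0.3616
B_P4 = 1 / 0.3616 = 2.7655
Σp_P3ᵢ² = 0.02² + 0.02² + 0.18² + 0.61² + 0.15² + 0.02² = 0.0004 + 0.0004 + 0.0324 + 0.3721 + 0.0225 + 0.0004 = 0.4282
B_P3 = 1 / 0.4282 = 2.3354
Σp_P2ᵢ² = 0.42² + 0.02² + 0.02² + 0.47² + 0.04² + 0.03² = 0.1764 + 0.0004 + 0.0004 + 0.2209 + 0.0016 + 0.0009 = 0.4006
B_P2 = 1 / 0.4006 = 2.4963
Σp_P1ᵢ² = 0.36² + 0.05² + 0.17² + 0.15² + 0.22² + 0.05² = 0.1296 + 0.0025 + 0.0289 + 0.0225 + 0.0484 + 0.0025 = 0.2344
B_P1 = 1 / 0.2344 = 4.2662
Highest B → broadest niche (most generalist): population P1 (B = 4.27).

population P1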